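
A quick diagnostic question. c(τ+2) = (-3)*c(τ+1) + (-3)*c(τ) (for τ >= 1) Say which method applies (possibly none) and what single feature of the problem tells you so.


Diagnosis: the characteristic-root method — no index-dependence in the weights and nothing inhomogeneous: classic characteristic-equation setup.


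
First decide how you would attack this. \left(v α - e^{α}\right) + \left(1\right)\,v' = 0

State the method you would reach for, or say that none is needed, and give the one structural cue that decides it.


Technique: a linear integrating factor — first power of v, nonzero forcing: the integrating-factor recipe applies verbatim with p = α.


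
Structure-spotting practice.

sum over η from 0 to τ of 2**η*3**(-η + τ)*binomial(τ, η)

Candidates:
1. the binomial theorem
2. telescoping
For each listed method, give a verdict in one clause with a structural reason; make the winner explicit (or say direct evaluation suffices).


Diagnosis: the binomial theorem — binomial(τ, η) weighting matched powers of 2 and 3 is the expanded form of (2 + 3)^τ — fold it back up.
- the binomial theorem — yes, a natural case for it.
- telescoping — neither a shifted-difference shape nor integer-spaced poles are present.


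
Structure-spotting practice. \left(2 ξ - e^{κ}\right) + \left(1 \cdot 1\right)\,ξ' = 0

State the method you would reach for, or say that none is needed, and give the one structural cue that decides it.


Technique: a linear integrating factor — linear in the unknown with genuine forcing: multiply through by the exponential of the integrated coefficient and the left side closes into one derivative.


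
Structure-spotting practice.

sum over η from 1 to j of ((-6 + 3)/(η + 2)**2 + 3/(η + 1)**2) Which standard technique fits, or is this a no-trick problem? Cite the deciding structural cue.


Method: telescoping — the summand is 3/(η + 1)**2 minus the same expression shifted by one, so consecutive terms cancel in pairs.


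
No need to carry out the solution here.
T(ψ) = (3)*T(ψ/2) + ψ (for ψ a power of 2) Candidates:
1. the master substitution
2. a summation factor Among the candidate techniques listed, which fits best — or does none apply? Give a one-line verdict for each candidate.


Method: the master substitution — treat m = log base 2 of ψ as the new clock: one recursion step advances m by one while ψ scales by 2.
- the master substitution — applies; the problem has the shape this method handles.
- a summation factor: a divided-index call is outside the fixed-shift first-order family a summation factor normalizes.


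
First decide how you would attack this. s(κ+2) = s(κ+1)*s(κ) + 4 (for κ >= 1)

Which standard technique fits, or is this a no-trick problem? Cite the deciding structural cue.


Technique: no special technique — the recurrence is nonlinear in the sequence values; study it directly, no linear machinery applies.


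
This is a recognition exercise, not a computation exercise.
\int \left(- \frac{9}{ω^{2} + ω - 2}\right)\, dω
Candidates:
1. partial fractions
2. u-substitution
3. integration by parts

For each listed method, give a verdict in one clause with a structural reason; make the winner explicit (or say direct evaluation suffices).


Technique: partial fractions — the bottom, ω^{2} + ω - 2, comes apart into simple factors, and a proper rational function over split factors decomposes.
- partial fractions: yes — fits the structure here.
- u-substitution: no subexpression of the integrand pairs with its own derivative as a factor — individual terms may offer their own substitutions, but any change of variable covering the whole integral would have to be constructed from outside the expression.
- integration by parts: the integrand does not split as a nonconstant polynomial times an exp, sine, cosine of a linear argument, or logarithm — no polynomial-kernel parts product to differentiate one side of.


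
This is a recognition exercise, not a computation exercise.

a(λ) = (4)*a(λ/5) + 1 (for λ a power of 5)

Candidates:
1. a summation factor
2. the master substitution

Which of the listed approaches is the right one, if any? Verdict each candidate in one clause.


Best approach: the master substitution — the recursive call is at index λ/5 rather than a shift, a divide-and-conquer shape — substituting λ = 5^m linearizes it.
- a summation factor: a divided-index call is outside the fixed-shift first-order family a summation factor normalizes.
- the master substitution — applicable, and directly so.


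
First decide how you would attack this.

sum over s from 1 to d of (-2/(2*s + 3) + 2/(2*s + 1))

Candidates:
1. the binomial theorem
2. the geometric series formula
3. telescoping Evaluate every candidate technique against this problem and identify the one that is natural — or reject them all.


Verdict: telescoping — the generic term is a one-step difference of 2/(2*s + 1), so partial sums shortcut to endpoint evaluation.
- the binomial theorem: no binomial coefficients pair with matched powers.
- the geometric series formula: there is no constant term-to-term ratio.
- telescoping — yes — fits the structure here.


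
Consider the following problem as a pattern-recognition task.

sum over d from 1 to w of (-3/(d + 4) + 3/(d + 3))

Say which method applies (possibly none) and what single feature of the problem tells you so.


Technique: telescoping — this sum is a zipper: each term contributes 3/(d + 3) and removes the next index's value, which the following term puts back, closing term by term.


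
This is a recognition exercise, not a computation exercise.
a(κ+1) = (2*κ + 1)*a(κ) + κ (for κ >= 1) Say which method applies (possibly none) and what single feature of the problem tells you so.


Diagnosis: a summation factor — an index-dependent multiplier 2*κ + 1 rules out characteristic roots; a summation factor converts it to a pure difference.


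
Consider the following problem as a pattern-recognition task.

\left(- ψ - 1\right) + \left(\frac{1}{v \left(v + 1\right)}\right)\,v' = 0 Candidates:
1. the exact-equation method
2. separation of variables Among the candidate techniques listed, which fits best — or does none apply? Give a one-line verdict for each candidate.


Verdict: separation of variables — all dependence on the two variables factors apart, the defining separable shape. Rearranged, this also fits the Bernoulli template directly; separation reads the product structure as given.
- the exact-equation method: any potential here is of the trivial single-variable kind; the exact method earns its name only with genuine cross terms.
- separation of variables — applies; the problem has the shape this method handles.


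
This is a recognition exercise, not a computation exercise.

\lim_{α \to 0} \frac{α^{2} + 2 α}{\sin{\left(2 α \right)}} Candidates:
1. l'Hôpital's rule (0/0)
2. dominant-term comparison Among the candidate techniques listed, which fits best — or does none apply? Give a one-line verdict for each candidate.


Technique: l'Hôpital's rule (0/0) — substituting 0 gives 0 over 0; differentiate top and bottom once and re-evaluate. A local series expansion at the point resolves it as well; the rule is the packaged version of that step.
- l'Hôpital's rule (0/0) — yes — fits the structure here.
- dominant-term comparison: no ranking of term growth rates resolves the limit here.


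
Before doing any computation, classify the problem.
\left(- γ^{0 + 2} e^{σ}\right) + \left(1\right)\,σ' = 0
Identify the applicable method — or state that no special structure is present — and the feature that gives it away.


Technique: separation of variables — separating collects all σ-dependence with the derivative and leaves all γ-dependence opposite: variables separate.


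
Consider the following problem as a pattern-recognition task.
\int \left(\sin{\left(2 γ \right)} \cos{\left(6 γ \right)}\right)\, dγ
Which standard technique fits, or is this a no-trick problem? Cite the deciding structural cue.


Method: a trigonometric identity — cross-frequency products like \sin{\left(2 γ \right)} \cos{\left(6 γ \right)} are the textbook product-to-sum case — the identity converts them to directly integrable sinusoids.


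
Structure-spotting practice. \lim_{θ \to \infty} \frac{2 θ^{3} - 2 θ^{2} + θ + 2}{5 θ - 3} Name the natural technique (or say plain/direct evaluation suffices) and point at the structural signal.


Method: dominant-term comparison — at large θ only the top-degree terms survive; compare the leading terms and the limit falls out. Differentiating the expression as a single quotient would eventually settle it as well; matching dominant growth settles it immediately.


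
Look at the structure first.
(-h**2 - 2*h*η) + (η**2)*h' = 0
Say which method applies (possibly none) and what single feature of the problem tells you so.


Technique: the homogeneous substitution — the slope's numerator and denominator share total degree; set v = h/η and the equation drops to separable form. This doubles as a Bernoulli equation in the unknown as written; the homogeneous route needs no setup at all.


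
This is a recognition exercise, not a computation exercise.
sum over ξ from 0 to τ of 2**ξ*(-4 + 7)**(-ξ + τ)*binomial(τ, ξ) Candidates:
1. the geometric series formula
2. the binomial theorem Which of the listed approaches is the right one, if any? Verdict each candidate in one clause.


Verdict: the binomial theorem — the binomial coefficients weight matched powers of 2 and (-4 + 7), which is exactly the expansion of a binomial power.
- the geometric series formula — the term-to-term ratio drifts with the index — the one thing the geometric formula cannot absorb.
- the binomial theorem: a fit — the right tool for this form.


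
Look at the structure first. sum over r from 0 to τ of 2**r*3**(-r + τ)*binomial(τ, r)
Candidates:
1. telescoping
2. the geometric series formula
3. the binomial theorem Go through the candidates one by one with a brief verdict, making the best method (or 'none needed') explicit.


Verdict: the binomial theorem — the summand is term r of a binomial expansion in 2 and 3; the whole sum is a single power.
- telescoping — the summand is not presented as a shifted difference — a telescoping rewrite may exist, but the displayed structure does not offer one.
- the geometric series formula — the term-to-term ratio drifts with the index — the one thing the geometric formula cannot absorb.
- the binomial theorem: applies; the problem has the shape this method handles.


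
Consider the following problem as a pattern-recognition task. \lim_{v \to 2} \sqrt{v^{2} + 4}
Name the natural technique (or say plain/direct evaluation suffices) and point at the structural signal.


Technique: no special technique — the expression is continuous at the evaluation point — substitute directly; no indeterminate form appears.


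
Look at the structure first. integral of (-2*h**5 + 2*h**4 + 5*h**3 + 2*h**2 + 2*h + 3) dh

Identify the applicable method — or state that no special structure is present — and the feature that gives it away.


Technique: no special technique — scan for structure and find none: constant multiples of powers of h, integrate directly.


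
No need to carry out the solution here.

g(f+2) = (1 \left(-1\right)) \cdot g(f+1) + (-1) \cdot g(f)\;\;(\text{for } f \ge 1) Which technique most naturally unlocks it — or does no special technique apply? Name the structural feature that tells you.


Method: the characteristic-root method — linear, homogeneous, constant coefficients: solutions of the form r^f exist — find the roots of the characteristic polynomial.


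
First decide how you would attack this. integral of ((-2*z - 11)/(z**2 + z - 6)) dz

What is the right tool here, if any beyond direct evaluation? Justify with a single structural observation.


Diagnosis: partial fractions — z**2 + z - 6 splits into linear pieces, so the quotient is a sum of simple fractions — decompose before integrating.


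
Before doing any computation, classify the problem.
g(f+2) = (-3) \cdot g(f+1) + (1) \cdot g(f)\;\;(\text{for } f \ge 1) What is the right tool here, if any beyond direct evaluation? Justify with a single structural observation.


Diagnosis: the characteristic-root method — the recurrence is linear and homogeneous with constant coefficients, so the ansatz r^f turns it into a polynomial equation for r.


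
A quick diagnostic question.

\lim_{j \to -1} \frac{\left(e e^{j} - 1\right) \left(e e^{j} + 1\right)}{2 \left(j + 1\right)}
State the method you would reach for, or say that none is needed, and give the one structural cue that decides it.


Best approach: l'Hôpital's rule (0/0) — substituting -1 gives 0 over 0; differentiate top and bottom once and re-evaluate. Expanding numerator and denominator to first order gives the same value — the rule automates exactly that.


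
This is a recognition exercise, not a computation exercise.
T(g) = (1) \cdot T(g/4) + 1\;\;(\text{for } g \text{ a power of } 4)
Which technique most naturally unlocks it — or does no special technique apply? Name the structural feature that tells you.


Best approach: the master substitution — treat m = log base 4 of g as the new clock: one recursion step advances m by one while g scales by 4.


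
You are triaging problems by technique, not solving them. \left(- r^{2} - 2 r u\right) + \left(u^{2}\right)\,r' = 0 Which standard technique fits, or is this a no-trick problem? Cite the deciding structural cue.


Method: the homogeneous substitution — the slope's numerator and denominator have matching total degree, so it depends only on r/u and the ratio substitution collapses it. Rearranged, this also fits the Bernoulli template directly; the homogeneous substitution reads the structure without the rearrangement.


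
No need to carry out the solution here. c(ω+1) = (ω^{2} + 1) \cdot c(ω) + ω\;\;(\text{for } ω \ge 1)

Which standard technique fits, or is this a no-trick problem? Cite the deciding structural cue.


Verdict: a summation factor — an index-dependent multiplier ω^{2} + 1 rules out characteristic roots; a summation factor converts it to a pure difference.


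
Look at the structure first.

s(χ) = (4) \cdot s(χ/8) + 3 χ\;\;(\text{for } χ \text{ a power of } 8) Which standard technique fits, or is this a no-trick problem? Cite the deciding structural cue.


Best approach: the master substitution — the argument contracts 8-fold per step: reindex χ exponentially and solve the linear recurrence in the new index.


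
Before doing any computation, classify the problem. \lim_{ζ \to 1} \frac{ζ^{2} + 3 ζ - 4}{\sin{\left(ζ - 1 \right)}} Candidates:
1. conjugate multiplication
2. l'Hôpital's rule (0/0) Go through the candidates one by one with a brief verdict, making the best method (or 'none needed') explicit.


Best approach: l'Hôpital's rule (0/0) — both numerator and denominator vanish at 1: the genuine 0/0 indeterminate that l'Hôpital exists for. A local series expansion at the point resolves it as well; the rule is the packaged version of that step.
- conjugate multiplication — multiplying by a conjugate would not remove any indeterminacy here.
- l'Hôpital's rule (0/0) — applicable, and directly so.


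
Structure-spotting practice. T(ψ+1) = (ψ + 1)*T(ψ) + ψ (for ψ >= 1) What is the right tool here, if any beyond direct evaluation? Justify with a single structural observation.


Technique: a summation factor — one-term recursion with variable weight ψ + 1 is solved by product normalization, not by root-finding.


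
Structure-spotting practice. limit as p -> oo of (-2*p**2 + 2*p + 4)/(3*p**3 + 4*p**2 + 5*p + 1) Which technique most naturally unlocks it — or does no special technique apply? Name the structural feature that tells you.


Diagnosis: dominant-term comparison — at large p only the top-degree terms survive; compare the leading terms and the limit falls out. As a single quotient, the ∞/∞ shape would yield to repeated differentiation as well — the growth comparison gets there in one look.


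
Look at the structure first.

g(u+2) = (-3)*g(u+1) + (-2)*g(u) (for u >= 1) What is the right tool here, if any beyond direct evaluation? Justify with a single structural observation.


Best approach: the characteristic-root method — linear, homogeneous, constant coefficients: solutions of the form r^u exist — find the roots of the characteristic polynomial.


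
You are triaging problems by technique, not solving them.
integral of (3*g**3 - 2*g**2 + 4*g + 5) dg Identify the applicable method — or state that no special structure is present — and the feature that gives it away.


Diagnosis: no special technique — every term is a constant multiple of a power of g; term-wise power-rule integration needs no preliminary transformation.


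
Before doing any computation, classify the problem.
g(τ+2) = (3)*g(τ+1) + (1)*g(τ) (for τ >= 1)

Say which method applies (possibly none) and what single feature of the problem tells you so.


Diagnosis: the characteristic-root method — because shifting τ leaves the equation's coefficients unchanged, exponential trials reduce it to algebra.


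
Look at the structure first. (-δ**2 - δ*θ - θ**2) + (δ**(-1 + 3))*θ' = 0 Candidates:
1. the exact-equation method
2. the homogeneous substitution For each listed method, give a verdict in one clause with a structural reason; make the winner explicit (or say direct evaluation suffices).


Diagnosis: the homogeneous substitution — solved for the derivative, the right side is unchanged under scaling δ and θ together — it depends only on the ratio θ/δ, so substitute a single ratio variable.
- the exact-equation method — the cross partial derivatives disagree, so no single potential exists.
- the homogeneous substitution — a fit — the right tool for this form.


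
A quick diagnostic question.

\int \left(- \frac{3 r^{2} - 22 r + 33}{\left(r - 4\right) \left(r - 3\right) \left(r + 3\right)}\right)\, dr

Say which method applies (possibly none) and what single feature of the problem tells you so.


Verdict: partial fractions — a proper rational integrand whose denominator splits into simpler factors — decompose into partial fractions first.


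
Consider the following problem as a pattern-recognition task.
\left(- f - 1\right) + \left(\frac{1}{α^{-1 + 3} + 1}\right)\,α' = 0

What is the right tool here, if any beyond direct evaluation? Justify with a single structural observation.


Verdict: separation of variables — one side of the product carries the independent variable, the other the unknown — the textbook separation shape. One could also solve this as an exact equation; with each coefficient in its own variable, separating is the same work with fewer steps.


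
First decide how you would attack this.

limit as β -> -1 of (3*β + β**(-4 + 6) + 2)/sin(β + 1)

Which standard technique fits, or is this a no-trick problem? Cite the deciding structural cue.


Technique: l'Hôpital's rule (0/0) — both numerator and denominator vanish at -1: the genuine 0/0 indeterminate that l'Hôpital exists for. The standard small-argument limits would also carry it; the rule is the systematic route.


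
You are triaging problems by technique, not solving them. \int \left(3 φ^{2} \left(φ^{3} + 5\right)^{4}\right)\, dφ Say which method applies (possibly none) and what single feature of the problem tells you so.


Best approach: u-substitution — structure check: outer function, inner expression φ^{3} + 5, inner derivative as a factor — the classic u = φ^{3} + 5 pattern. Nothing stops a full expansion here — the substitution simply spares the algebra.


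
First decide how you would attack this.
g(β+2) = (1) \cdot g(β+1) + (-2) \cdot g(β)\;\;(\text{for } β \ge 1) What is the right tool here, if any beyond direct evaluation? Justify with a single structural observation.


Technique: the characteristic-root method — the recurrence is linear and homogeneous with constant coefficients, so the ansatz r^β turns it into a polynomial equation for r.


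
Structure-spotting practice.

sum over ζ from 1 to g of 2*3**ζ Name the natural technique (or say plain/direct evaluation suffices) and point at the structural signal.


Method: the geometric series formula — each term is 3 times the previous one, so the geometric-series formula applies directly.


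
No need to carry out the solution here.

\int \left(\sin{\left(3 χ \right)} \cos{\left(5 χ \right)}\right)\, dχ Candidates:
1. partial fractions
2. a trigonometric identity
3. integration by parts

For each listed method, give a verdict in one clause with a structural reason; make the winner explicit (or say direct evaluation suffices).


Technique: a trigonometric identity — mixed-frequency products such as \sin{\left(3 χ \right)} \cos{\left(5 χ \right)} are designed for the product-to-sum formula.
- partial fractions: there is no rational-function structure to decompose.
- a trigonometric identity: yes, a natural case for it.
- integration by parts — not the natural route: no polynomial-kernel product appears — a recursive parts reduction of the trigonometric product exists, but the identity rewrite is direct.


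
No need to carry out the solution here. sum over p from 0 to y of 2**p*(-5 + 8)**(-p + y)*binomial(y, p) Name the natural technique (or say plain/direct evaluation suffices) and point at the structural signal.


Best approach: the binomial theorem — terms weighting binomial(y, p) against matched powers of 2 and (-5 + 8) reassemble into (2 + (-5 + 8))^y by the binomial theorem.


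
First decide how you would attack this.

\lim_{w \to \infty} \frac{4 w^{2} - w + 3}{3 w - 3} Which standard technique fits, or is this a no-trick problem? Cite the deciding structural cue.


Technique: dominant-term comparison — at large w only the top-degree terms survive; compare the leading terms and the limit falls out. As a single quotient, the ∞/∞ shape would yield to repeated differentiation as well — the growth comparison gets there in one look.


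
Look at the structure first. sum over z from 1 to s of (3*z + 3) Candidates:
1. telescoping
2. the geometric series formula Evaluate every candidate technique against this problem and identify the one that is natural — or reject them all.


Diagnosis: no special technique — no cancellation, no constant ratio, no binomial weights — just polynomial terms summed directly.
- telescoping — in the displayed form, no term reappears at a neighboring index to cancel against.
- the geometric series formula — the term-to-term ratio changes with the index, so the geometric formula cannot close it.


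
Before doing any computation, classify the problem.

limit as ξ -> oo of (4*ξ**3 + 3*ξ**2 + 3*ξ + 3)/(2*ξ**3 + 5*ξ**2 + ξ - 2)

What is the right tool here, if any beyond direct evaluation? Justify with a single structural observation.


Technique: dominant-term comparison — as ξ grows, only the highest-degree terms matter — compare leading terms and read the limit off. Differentiating the expression as a single quotient would eventually settle it as well; matching dominant growth settles it immediately.


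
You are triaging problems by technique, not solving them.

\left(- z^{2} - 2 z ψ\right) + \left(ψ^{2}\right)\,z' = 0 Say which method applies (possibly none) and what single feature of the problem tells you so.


Diagnosis: the homogeneous substitution — the slope is degree-zero homogeneous: the ratio substitution v = z/ψ collapses it. A Bernoulli rewrite works here as the equation stands — the homogeneous substitution is the more immediate reading.


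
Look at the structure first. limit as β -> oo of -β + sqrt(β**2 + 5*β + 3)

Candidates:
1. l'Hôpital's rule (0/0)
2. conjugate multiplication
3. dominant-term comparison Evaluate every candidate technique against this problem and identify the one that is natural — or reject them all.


Best approach: conjugate multiplication — divergence minus divergence hides a finite answer — expose it by pairing sqrt(β**2 + 5*β + 3) - β with its conjugate.
- l'Hôpital's rule (0/0) — no quotient structure at all: the clash is ∞ minus ∞, which rationalizing converts into a tractable ratio.
- conjugate multiplication — a fit — the right tool for this form.
- dominant-term comparison: this limit is not decided by comparing polynomial growth at infinity.


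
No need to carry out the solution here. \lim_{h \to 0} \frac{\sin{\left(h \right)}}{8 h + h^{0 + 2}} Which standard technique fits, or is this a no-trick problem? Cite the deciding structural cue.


Diagnosis: l'Hôpital's rule (0/0) — plug in 0: top and bottom both hit zero, so differentiate each and retry. Expanding numerator and denominator to first order gives the same value — the rule automates exactly that.


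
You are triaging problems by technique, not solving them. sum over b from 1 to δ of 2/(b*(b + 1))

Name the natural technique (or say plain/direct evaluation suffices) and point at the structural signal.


Technique: telescoping — the summand 2/(b*(b + 1)) decomposes into fractions whose poles differ by an integer shift — the series collapses.


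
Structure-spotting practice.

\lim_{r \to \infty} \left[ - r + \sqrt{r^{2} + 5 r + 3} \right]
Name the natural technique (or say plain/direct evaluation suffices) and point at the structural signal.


Diagnosis: conjugate multiplication — infinity minus infinity with a radical in play — multiply by the conjugate so the divergences of \sqrt{r^{2} + 5 r + 3} and r annihilate.


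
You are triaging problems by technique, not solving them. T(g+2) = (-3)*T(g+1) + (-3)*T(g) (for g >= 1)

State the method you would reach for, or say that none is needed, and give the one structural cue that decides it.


Best approach: the characteristic-root method — the recurrence is linear and homogeneous with constant coefficients, so the ansatz r^g turns it into a polynomial equation for r.


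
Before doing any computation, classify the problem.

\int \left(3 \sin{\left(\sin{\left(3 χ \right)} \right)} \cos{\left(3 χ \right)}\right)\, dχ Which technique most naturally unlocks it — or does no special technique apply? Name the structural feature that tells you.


Best approach: u-substitution — collected, the integrand has one factor that is, up to a constant, the derivative of an inner expression the rest depends on — substitute for that inner expression.


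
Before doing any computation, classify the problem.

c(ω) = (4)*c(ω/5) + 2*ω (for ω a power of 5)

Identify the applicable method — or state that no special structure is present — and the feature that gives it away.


Method: the master substitution — the argument ω/5 divides the index by 5; the standard ω = 5^m substitution converts it to a constant-shift recurrence.


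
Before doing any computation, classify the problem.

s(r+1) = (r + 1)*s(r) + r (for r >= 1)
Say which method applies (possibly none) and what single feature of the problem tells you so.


Best approach: a summation factor — the coefficient r + 1 drifts with the index, so no fixed root exists; normalizing by the cumulative product telescopes it.


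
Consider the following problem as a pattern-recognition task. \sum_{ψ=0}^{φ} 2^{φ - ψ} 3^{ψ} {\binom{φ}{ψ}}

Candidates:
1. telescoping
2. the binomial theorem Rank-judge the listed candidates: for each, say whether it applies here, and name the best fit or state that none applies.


Best approach: the binomial theorem — the binomial coefficients weight matched powers of 3 and 2, which is exactly the expansion of a binomial power.
- telescoping — writing out consecutive terms as given produces no pairwise cancellation.
- the binomial theorem — a fit — the right tool for this form.


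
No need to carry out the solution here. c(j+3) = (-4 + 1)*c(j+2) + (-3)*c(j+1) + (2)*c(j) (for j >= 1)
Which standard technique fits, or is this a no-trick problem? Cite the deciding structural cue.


Diagnosis: the characteristic-root method — linear, homogeneous, constant coefficients: solutions of the form r^j exist — find the roots of the characteristic polynomial.


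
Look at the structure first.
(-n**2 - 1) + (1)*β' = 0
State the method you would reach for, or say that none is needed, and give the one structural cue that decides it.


Verdict: no special technique — solved for the derivative, no β appears — this is antidifferentiation in n wearing ODE clothing.


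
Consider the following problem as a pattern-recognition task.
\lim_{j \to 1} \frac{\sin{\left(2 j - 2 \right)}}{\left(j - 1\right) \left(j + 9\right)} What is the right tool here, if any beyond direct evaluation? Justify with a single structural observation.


Method: l'Hôpital's rule (0/0) — substituting 1 gives 0 over 0; differentiate top and bottom once and re-evaluate. A first-order expansion at the point is an equally standard path; the rule packages it.


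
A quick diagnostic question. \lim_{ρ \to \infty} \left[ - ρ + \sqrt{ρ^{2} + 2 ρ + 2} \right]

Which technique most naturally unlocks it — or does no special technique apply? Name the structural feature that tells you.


Best approach: conjugate multiplication — turning the difference into a conjugate-rationalized ratio makes the limit readable.


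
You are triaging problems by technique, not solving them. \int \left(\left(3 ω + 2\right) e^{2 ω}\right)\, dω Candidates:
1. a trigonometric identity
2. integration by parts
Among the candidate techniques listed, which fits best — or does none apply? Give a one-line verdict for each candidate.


Method: integration by parts — differentiate 3 ω + 2, integrate e^{2 ω}: each pass lowers the polynomial degree, so parts terminates.
- a trigonometric identity: no sine or cosine appears, so there is nothing for a trigonometric identity to act on.
- integration by parts — applicable, and directly so.


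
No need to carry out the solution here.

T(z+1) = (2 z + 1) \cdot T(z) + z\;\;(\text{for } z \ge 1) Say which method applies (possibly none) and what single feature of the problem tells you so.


Best approach: a summation factor — an index-dependent multiplier 2 z + 1 rules out characteristic roots; a summation factor converts it to a pure difference.


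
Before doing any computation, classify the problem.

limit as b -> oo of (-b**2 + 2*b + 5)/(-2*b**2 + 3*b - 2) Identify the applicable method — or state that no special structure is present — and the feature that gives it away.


Technique: dominant-term comparison — growth-rate triage: the leading powers of b decide the limit, everything else is noise. Differentiating the expression as a single quotient would eventually settle it as well; matching dominant growth settles it immediately.


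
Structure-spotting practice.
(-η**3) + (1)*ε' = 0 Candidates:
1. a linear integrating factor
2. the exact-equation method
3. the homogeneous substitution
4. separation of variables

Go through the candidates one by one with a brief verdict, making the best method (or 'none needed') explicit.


Verdict: no special technique — the slope is a function of η alone, so integrate both sides directly.
- a linear integrating factor — the linear template holds only trivially here (the unknown is absent, so the coefficient is zero) — the method is not the natural label.
- the exact-equation method: with the unknown absent from both coefficients, the cross-partial test holds emptily — nothing for the exact method to work on.
- the homogeneous substitution: the slope does not depend on the ratio of the variables alone.
- separation of variables: separation is only trivially available — with the unknown absent from the slope this is a direct integration, not a separation problem.


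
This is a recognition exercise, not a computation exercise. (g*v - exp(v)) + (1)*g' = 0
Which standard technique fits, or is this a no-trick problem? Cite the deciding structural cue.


Verdict: a linear integrating factor — g appears only to the first power with coefficient v — the classic integrating-factor setup.


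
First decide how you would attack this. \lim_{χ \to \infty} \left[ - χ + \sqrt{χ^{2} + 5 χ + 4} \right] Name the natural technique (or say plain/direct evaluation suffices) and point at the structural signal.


Diagnosis: conjugate multiplication — \sqrt{χ^{2} + 5 χ + 4} and χ both blow up, but their difference is tame once the conjugate rationalizes it.


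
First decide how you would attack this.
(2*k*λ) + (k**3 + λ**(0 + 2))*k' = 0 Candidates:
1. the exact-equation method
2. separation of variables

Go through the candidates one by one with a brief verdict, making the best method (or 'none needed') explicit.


Technique: the exact-equation method — equality of cross partials is the green light — assemble the potential function term by term.
- the exact-equation method: a fit — the right tool for this form.
- separation of variables — the two dependences do not factor apart.


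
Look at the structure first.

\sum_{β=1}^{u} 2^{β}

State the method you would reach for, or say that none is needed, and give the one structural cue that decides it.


Diagnosis: the geometric series formula — check a ratio of consecutive terms: it is 2, independent of the index, so the geometric formula closes the sum.


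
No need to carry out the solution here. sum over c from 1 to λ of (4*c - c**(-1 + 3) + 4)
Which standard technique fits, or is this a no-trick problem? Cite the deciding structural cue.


Method: no special technique — constant-multiple powers of c with no cancellation partners and no common ratio — use the standard power-sum formulas.


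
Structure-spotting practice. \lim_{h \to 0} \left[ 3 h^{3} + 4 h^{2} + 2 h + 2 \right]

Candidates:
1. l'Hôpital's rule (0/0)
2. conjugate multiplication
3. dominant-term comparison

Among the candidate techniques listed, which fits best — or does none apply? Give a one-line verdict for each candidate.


Verdict: no special technique — the function is continuous at 0; evaluation is itself the limit, no machinery required.
- l'Hôpital's rule (0/0): evaluation at the point is determinate, so the rule has nothing to repair.
- conjugate multiplication — there are no radicals in tension whose conjugate would simplify matters.
- dominant-term comparison — no dominant power emerges to decide the limit by degree comparison.


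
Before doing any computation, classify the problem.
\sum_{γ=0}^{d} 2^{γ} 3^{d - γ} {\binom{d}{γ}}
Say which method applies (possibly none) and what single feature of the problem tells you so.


Technique: the binomial theorem — the summand is term γ of a binomial expansion in 2 and 3; the whole sum is a single power.


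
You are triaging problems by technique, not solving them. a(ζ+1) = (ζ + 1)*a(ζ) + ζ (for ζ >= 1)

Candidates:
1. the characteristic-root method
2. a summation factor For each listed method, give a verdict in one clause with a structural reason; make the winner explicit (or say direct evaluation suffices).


Diagnosis: a summation factor — first-order, linear, moving coefficient ζ + 1: the discrete analogue of an integrating factor handles it.
- the characteristic-root method: the coefficients vary with the index, breaking the constant-coefficient structure the method needs.
- a summation factor: a fit — the right tool for this form.


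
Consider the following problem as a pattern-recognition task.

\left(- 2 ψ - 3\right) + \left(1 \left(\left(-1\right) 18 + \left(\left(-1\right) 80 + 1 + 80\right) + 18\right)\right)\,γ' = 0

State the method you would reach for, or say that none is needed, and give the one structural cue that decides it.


Diagnosis: no special technique — solved for the derivative, γ never appears on the right — this is a direct integration in ψ, not a differential-equations problem at heart.


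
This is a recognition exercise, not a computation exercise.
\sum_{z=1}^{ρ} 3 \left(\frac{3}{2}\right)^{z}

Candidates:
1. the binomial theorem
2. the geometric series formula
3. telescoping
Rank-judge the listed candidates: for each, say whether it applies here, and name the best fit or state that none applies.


Diagnosis: the geometric series formula — term-over-term division gives \frac{3}{2} every time — index-free ratio, geometric sum formula applies.
- the binomial theorem — the terms do not reassemble into a binomial power.
- the geometric series formula: yes, a natural case for it.
- telescoping: the terms as presented offer no neighboring cancellation — a telescoping rewrite may exist, but the displayed structure does not hand one over.


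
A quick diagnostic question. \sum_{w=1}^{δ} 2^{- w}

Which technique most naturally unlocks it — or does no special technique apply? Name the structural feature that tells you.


Verdict: the geometric series formula — consecutive terms stand in a fixed index-free ratio — the geometric sum formula closes it.


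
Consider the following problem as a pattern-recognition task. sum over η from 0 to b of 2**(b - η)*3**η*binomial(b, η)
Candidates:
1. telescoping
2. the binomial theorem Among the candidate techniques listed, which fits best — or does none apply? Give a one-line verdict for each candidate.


Best approach: the binomial theorem — binomial coefficients against complementary powers of 3 and 2: recognize the binomial expansion and resum.
- telescoping — neither a shifted-difference shape nor integer-spaced poles are present.
- the binomial theorem: applies; the problem has the shape this method handles.


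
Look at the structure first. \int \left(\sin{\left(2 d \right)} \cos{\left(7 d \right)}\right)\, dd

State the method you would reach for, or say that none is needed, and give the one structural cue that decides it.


Diagnosis: a trigonometric identity — split \sin{\left(2 d \right)} \cos{\left(7 d \right)} with the angle-addition identities: the resulting sum integrates term by term.


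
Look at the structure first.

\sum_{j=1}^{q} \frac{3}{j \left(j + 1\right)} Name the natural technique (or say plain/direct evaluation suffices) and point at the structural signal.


Diagnosis: telescoping — \frac{3}{j \left(j + 1\right)} is a collapsed telescope: expand it into simple fractions to see the cancellation.


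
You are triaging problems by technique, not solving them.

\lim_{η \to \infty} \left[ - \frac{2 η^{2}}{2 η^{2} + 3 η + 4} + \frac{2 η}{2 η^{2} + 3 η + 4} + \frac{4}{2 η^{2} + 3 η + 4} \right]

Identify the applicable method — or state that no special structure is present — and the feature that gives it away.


Verdict: dominant-term comparison — as η grows, only the highest-degree terms matter — compare leading terms and read the limit off. Viewed as a single quotient this is an ∞/∞ form — an at-infinity application of l'Hôpital's rule would also resolve it; comparing leading growth reads the answer without differentiating.


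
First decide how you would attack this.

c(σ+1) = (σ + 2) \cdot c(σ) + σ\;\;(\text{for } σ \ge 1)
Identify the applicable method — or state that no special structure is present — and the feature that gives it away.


Method: a summation factor — one-term recursion with variable weight σ + 2 is solved by product normalization, not by root-finding.


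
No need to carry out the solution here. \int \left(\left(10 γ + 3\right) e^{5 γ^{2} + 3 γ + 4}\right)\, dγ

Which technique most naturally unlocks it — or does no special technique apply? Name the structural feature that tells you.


Best approach: u-substitution — collected, the integrand has one factor that is, up to a constant, the derivative of an inner expression the rest depends on — substitute for that inner expression.
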